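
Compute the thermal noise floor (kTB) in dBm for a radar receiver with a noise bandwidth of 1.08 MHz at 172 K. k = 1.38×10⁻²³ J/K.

P_n = kTB = 1.38×10⁻²³ × 172 × 1.08×10⁶ = 2.56×10⁻¹⁵ W
In dBm: 10 log₁₀(2.56×10⁻¹⁵ / 10⁻³) = −115.9 dBm

−115.9 dBm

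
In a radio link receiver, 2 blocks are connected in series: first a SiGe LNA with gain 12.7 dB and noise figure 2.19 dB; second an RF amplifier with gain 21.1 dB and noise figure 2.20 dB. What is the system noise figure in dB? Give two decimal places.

Convert to linear (a loss of L dB is a gain of −L dB): F_i = 10^(NF_i/10), G_i = 10^(G_i,dB/10)
  Stage 1: F_1 = 10^(2.19/10) = 1.656, G_1 = 10^(12.7/10) = 18.62
  Stage 2: F_2 = 10^(2.20/10) = 1.660, G_2 = 10^(21.1/10) = 128.8
Friis cascade:
  F = 1.656 + (1.660 − 1)/18.62 = 1.691
NF = 10 log₁₀(1.691) = 2.28 dB

2.28 dB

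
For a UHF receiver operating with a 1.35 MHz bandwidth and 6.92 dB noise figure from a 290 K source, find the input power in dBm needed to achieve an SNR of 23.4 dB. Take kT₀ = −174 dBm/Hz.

Sensitivity = −174 + 10 log₁₀(B) + NF + SNR_min
= −174 + 61.3 + 6.92 + 23.4
= −82.38 dBm → −82.4 dBm

−82.4 dBm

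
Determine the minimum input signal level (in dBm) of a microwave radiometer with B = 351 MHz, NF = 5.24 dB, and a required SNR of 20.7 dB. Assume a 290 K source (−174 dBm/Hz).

−62.6 dBm

Sensitivity = −174 + 10 log₁₀(B) + NF + SNR_min
= −174 + 85.45 + 5.24 + 20.7
= −62.61 dBm → −62.6 dBm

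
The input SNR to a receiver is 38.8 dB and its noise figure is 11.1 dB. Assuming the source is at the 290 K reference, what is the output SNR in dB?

By definition F = SNR_in/SNR_out, so in dB: SNR_out = SNR_in − NF
SNR_out = 38.8 − 11.1 = 27.7 dB

27.7 dB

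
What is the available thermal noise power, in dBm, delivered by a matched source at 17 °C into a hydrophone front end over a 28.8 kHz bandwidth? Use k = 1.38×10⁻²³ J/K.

T = 17 °C + 273.15 = 290.15 K
P_n = kTB = 1.38×10⁻²³ × 290.15 × 2.88×10⁴ = 1.15×10⁻¹⁶ W
In dBm: 10 log₁₀(1.15×10⁻¹⁶ / 10⁻³) = −129.4 dBm

−129.4 dBm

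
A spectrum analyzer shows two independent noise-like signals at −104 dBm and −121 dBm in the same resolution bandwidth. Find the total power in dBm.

−103.9 dBm

Convert to linear, add, convert back:
P₁ = 3.98×10⁻¹⁴ W, P₂ = 7.94×10⁻¹⁶ W
P_tot = 4.06×10⁻¹⁴ W → 10 log₁₀(P_tot / 10⁻³) = −103.9 dBm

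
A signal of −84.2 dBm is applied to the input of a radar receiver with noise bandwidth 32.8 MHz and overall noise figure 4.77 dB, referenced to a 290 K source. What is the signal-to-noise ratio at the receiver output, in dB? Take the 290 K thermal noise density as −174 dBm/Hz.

9.9 dB

Noise floor: N = −174 + 10 log₁₀(B) + NF
10 log₁₀(3.28×10⁷) = 75.16 dB
N = −174 + 75.16 + 4.77 = −94.07 dBm
SNR = P_sig − N = −84.2 − (−94.07) = 9.87 dB → 9.9 dB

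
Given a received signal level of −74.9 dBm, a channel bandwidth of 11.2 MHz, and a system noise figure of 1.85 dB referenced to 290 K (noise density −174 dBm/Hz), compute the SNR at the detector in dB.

26.8 dB

Noise floor: N = −174 + 10 log₁₀(B) + NF
10 log₁₀(1.12×10⁷) = 70.49 dB
N = −174 + 70.49 + 1.85 = −101.66 dBm
SNR = P_sig − N = −74.9 − (−101.66) = 26.76 dB → 26.8 dB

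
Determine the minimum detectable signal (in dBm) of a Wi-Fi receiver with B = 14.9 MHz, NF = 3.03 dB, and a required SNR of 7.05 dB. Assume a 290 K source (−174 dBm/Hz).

Sensitivity = −174 + 10 log₁₀(B) + NF + SNR_min
= −174 + 71.73 + 3.03 + 7.05
= −92.19 dBm → −92.2 dBm

−92.2 dBm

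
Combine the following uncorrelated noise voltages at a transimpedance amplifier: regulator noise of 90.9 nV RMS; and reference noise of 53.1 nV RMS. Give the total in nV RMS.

105 nV

Uncorrelated sources add in power (mean-square): V_tot = √(ΣV_i²)
V_tot = √[(9.09×10⁻⁸)² + (5.31×10⁻⁸)²] = 1.05×10⁻⁷ V = 105 nV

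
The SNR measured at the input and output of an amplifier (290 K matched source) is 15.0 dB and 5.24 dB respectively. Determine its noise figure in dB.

NF (dB) = SNR_in(dB) − SNR_out(dB) when the source is at T₀
NF = 15.0 − 5.24 = 9.76 dB

9.76 dB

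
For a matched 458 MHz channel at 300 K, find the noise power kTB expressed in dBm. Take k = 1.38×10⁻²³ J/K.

P_n = kTB = 1.38×10⁻²³ × 300 × 4.58×10⁸ = 1.90×10⁻¹² W
In dBm: 10 log₁₀(1.90×10⁻¹² / 10⁻³) = −87.2 dBm

−87.2 dBm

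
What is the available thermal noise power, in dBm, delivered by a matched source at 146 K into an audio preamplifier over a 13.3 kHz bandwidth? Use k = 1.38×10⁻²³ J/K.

P_n = kTB = 1.38×10⁻²³ × 146 × 1.33×10⁴ = 2.68×10⁻¹⁷ W
In dBm: 10 log₁₀(2.68×10⁻¹⁷ / 10⁻³) = −135.7 dBm

−135.7 dBm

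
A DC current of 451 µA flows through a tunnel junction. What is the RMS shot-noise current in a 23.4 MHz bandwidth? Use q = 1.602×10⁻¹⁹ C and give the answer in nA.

58.1 nA

I_n = √(2qI·B)
2qI·B = 2 × 1.602×10⁻¹⁹ × 4.51×10⁻⁴ × 2.34×10⁷ = 3.38×10⁻¹⁵ A²
I_n = √(3.38×10⁻¹⁵) = 5.81×10⁻⁸ A = 58.1 nA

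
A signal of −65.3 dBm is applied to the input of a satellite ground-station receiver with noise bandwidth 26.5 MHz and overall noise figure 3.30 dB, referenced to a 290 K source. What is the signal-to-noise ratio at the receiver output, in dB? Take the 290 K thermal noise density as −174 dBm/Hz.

Noise floor: N = −174 + 10 log₁₀(B) + NF
10 log₁₀(2.65×10⁷) = 74.23 dB
N = −174 + 74.23 + 3.30 = −96.47 dBm
SNR = P_sig − N = −65.3 − (−96.47) = 31.17 dB → 31.2 dB

31.2 dB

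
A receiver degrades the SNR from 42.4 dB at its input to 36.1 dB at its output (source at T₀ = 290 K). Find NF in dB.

6.3 dB

NF (dB) = SNR_in(dB) − SNR_out(dB) when the source is at T₀
NF = 42.4 − 36.1 = 6.3 dB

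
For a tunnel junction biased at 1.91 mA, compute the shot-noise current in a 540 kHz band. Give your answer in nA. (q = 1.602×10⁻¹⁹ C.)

I_n = √(2qI·B)
2qI·B = 2 × 1.602×10⁻¹⁹ × 1.91×10⁻³ × 5.40×10⁵ = 3.30×10⁻¹⁶ A²
I_n = √(3.30×10⁻¹⁶) = 1.82×10⁻⁸ A = 18.2 nA

18.2 nA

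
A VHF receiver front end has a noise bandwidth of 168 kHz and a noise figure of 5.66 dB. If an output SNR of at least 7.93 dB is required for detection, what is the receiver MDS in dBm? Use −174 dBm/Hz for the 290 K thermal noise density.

Sensitivity = −174 + 10 log₁₀(B) + NF + SNR_min
= −174 + 52.25 + 5.66 + 7.93
= −108.16 dBm → −108.2 dBm

−108.2 dBm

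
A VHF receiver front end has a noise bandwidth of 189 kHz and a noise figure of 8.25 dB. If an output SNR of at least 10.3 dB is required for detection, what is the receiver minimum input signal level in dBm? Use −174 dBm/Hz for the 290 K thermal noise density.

Sensitivity = −174 + 10 log₁₀(B) + NF + SNR_min
= −174 + 52.76 + 8.25 + 10.3
= −102.69 dBm → −102.7 dBm

−102.7 dBm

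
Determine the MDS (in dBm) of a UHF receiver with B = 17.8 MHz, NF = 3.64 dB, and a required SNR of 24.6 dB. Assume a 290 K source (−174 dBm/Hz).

−73.3 dBm

Sensitivity = −174 + 10 log₁₀(B) + NF + SNR_min
= −174 + 72.5 + 3.64 + 24.6
= −73.26 dBm → −73.3 dBm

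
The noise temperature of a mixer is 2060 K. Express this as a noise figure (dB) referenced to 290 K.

9.09 dB

F = 1 + T_e/T₀ = 1 + 2060/290 = 8.10345
NF = 10 log₁₀(8.10345) = 9.09 dB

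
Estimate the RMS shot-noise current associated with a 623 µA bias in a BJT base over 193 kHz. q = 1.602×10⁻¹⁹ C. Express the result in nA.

I_n = √(2qI·B)
2qI·B = 2 × 1.602×10⁻¹⁹ × 6.23×10⁻⁴ × 1.93×10⁵ = 3.85×10⁻¹⁷ A²
I_n = √(3.85×10⁻¹⁷) = 6.21×10⁻⁹ A = 6.21 nA

6.21 nA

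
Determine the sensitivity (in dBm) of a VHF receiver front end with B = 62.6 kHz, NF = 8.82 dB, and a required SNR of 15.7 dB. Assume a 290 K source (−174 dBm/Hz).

Sensitivity = −174 + 10 log₁₀(B) + NF + SNR_min
= −174 + 47.97 + 8.82 + 15.7
= −101.51 dBm → −101.5 dBm

−101.5 dBm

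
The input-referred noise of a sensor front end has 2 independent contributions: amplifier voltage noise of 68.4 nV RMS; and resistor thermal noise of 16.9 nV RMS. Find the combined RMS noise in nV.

Uncorrelated sources add in power (mean-square): V_tot = √(ΣV_i²)
V_tot = √[(6.84×10⁻⁸)² + (1.69×10⁻⁸)²] = 7.05×10⁻⁸ V = 70.5 nV

70.5 nV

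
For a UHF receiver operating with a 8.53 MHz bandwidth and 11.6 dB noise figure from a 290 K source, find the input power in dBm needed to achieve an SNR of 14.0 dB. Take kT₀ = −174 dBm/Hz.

Sensitivity = −174 + 10 log₁₀(B) + NF + SNR_min
= −174 + 69.31 + 11.6 + 14.0
= −79.09 dBm → −79.1 dBm

−79.1 dBm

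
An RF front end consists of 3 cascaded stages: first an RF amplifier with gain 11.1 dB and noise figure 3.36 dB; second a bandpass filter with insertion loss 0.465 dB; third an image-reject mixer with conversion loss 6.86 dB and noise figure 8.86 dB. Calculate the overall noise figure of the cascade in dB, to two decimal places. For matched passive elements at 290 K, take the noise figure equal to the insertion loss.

4.40 dB

Convert to linear (a loss of L dB is a gain of −L dB): F_i = 10^(NF_i/10), G_i = 10^(G_i,dB/10)
  Stage 1: F_1 = 10^(3.36/10) = 2.168, G_1 = 10^(11.1/10) = 12.88
  Stage 2: F_2 = 10^(0.465/10) = 1.113, G_2 = 10^(−0.465/10) = 0.8985
  Stage 3: F_3 = 10^(8.86/10) = 7.691, G_3 = 10^(−6.86/10) = 0.2061
Friis cascade:
  F = 2.168 + (1.113 − 1)/12.88 + (7.691 − 1)/11.57 = 2.755
NF = 10 log₁₀(2.755) = 4.40 dB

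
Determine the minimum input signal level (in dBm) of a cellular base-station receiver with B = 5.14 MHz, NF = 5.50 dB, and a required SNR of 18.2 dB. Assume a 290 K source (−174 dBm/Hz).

−83.2 dBm

Sensitivity = −174 + 10 log₁₀(B) + NF + SNR_min
= −174 + 67.11 + 5.50 + 18.2
= −83.19 dBm → −83.2 dBm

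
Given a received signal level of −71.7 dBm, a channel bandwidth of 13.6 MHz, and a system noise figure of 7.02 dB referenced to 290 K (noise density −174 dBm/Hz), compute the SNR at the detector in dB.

Noise floor: N = −174 + 10 log₁₀(B) + NF
10 log₁₀(1.36×10⁷) = 71.34 dB
N = −174 + 71.34 + 7.02 = −95.64 dBm
SNR = P_sig − N = −71.7 − (−95.64) = 23.94 dB → 23.9 dB

23.9 dB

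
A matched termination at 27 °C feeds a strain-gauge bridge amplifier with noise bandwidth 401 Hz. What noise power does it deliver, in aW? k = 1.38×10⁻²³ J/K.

1.66 aW

T = 27 °C + 273.15 = 300.15 K
P_n = kTB = 1.38×10⁻²³ × 300.15 × 4.01×10² = 1.66×10⁻¹⁸ W = 1.66 aW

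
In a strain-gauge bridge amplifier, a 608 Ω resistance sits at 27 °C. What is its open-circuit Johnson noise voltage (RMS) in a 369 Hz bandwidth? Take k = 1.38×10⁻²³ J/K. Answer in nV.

61.0 nV

T = 27 °C + 273.15 = 300.15 K
V_n = √(4kTRB)
4kTRB = 4 × 1.38×10⁻²³ × 300.15 × 6.08×10² × 3.69×10² = 3.72×10⁻¹⁵ V²
V_n = √(3.72×10⁻¹⁵) = 6.10×10⁻⁸ V = 61.0 nV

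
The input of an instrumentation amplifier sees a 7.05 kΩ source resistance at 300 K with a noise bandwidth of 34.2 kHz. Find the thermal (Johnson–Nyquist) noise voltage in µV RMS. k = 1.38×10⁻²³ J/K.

V_n = √(4kTRB)
4kTRB = 4 × 1.38×10⁻²³ × 300 × 7.05×10³ × 3.42×10⁴ = 3.99×10⁻¹² V²
V_n = √(3.99×10⁻¹²) = 2.00×10⁻⁶ V = 2.00 µV

2.00 µV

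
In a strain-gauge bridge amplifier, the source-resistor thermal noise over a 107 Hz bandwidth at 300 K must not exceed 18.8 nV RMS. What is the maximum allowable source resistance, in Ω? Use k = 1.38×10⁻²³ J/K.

199 Ω

Johnson–Nyquist: V_n = √(4kTRB) ⇒ R = V_n² / (4kTB)
4kTB = 4 × 1.38×10⁻²³ × 300 × 1.07×10² = 1.77×10⁻¹⁸
R = (1.88×10⁻⁸)² / 1.77×10⁻¹⁸ = 1.99×10² Ω = 199 Ω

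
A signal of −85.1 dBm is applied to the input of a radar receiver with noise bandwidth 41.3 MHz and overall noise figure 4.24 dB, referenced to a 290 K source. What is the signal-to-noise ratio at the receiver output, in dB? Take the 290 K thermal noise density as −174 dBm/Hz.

Noise floor: N = −174 + 10 log₁₀(B) + NF
10 log₁₀(4.13×10⁷) = 76.16 dB
N = −174 + 76.16 + 4.24 = −93.60 dBm
SNR = P_sig − N = −85.1 − (−93.60) = 8.50 dB → 8.5 dB

8.5 dB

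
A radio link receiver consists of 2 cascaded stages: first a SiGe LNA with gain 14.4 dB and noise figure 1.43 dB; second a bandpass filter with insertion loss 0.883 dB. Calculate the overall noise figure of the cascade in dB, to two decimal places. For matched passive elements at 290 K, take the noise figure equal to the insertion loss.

1.46 dB

Convert to linear (a loss of L dB is a gain of −L dB): F_i = 10^(NF_i/10), G_i = 10^(G_i,dB/10)
  Stage 1: F_1 = 10^(1.43/10) = 1.390, G_1 = 10^(14.4/10) = 27.54
  Stage 2: F_2 = 10^(0.883/10) = 1.225, G_2 = 10^(−0.883/10) = 0.8160
Friis cascade:
  F = 1.390 + (1.225 − 1)/27.54 = 1.398
NF = 10 log₁₀(1.398) = 1.46 dB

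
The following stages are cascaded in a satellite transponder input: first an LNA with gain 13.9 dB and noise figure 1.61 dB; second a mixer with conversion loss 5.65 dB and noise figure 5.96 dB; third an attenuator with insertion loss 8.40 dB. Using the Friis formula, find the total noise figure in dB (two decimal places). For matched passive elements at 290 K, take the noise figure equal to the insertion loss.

3.90 dB

Convert to linear (a loss of L dB is a gain of −L dB): F_i = 10^(NF_i/10), G_i = 10^(G_i,dB/10)
  Stage 1: F_1 = 10^(1.61/10) = 1.449, G_1 = 10^(13.9/10) = 24.55
  Stage 2: F_2 = 10^(5.96/10) = 3.945, G_2 = 10^(−5.65/10) = 0.2723
  Stage 3: F_3 = 10^(8.40/10) = 6.918, G_3 = 10^(−8.40/10) = 0.1445
Friis cascade:
  F = 1.449 + (3.945 − 1)/24.55 + (6.918 − 1)/6.683 = 2.454
NF = 10 log₁₀(2.454) = 3.90 dB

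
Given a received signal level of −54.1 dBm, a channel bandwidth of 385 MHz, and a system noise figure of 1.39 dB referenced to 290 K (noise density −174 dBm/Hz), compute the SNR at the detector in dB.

32.7 dB

Noise floor: N = −174 + 10 log₁₀(B) + NF
10 log₁₀(3.85×10⁸) = 85.85 dB
N = −174 + 85.85 + 1.39 = −86.76 dBm
SNR = P_sig − N = −54.1 − (−86.76) = 32.66 dB → 32.7 dB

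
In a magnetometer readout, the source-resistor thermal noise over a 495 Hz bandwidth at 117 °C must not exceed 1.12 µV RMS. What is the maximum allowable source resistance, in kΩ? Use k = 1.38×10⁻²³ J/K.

118 kΩ

T = 117 °C + 273.15 = 390.15 K
Johnson–Nyquist: V_n = √(4kTRB) ⇒ R = V_n² / (4kTB)
4kTB = 4 × 1.38×10⁻²³ × 390.15 × 4.95×10² = 1.07×10⁻¹⁷
R = (1.12×10⁻⁶)² / 1.07×10⁻¹⁷ = 1.18×10⁵ Ω = 118 kΩ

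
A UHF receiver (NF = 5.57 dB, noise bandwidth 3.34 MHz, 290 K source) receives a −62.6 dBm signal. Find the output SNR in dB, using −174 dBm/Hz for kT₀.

Noise floor: N = −174 + 10 log₁₀(B) + NF
10 log₁₀(3.34×10⁶) = 65.24 dB
N = −174 + 65.24 + 5.57 = −103.19 dBm
SNR = P_sig − N = −62.6 − (−103.19) = 40.59 dB → 40.6 dB

40.6 dB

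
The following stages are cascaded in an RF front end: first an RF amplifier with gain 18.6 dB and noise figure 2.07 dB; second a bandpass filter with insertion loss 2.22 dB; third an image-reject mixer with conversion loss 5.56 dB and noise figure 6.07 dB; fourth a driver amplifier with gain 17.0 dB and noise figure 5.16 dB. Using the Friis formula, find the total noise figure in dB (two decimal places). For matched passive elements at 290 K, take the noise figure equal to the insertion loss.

2.74 dB

Convert to linear (a loss of L dB is a gain of −L dB): F_i = 10^(NF_i/10), G_i = 10^(G_i,dB/10)
  Stage 1: F_1 = 10^(2.07/10) = 1.611, G_1 = 10^(18.6/10) = 72.44
  Stage 2: F_2 = 10^(2.22/10) = 1.667, G_2 = 10^(−2.22/10) = 0.5998
  Stage 3: F_3 = 10^(6.07/10) = 4.046, G_3 = 10^(−5.56/10) = 0.2780
  Stage 4: F_4 = 10^(5.16/10) = 3.281, G_4 = 10^(17.0/10) = 50.12
Friis cascade:
  F = 1.611 + (1.667 − 1)/72.44 + (4.046 − 1)/43.45 + (3.281 − 1)/12.08 = 1.879
NF = 10 log₁₀(1.879) = 2.74 dB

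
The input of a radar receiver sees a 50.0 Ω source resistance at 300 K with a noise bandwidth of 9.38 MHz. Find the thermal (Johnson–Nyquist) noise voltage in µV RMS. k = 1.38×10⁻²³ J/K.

2.79 µV

V_n = √(4kTRB)
4kTRB = 4 × 1.38×10⁻²³ × 300 × 5.00×10¹ × 9.38×10⁶ = 7.77×10⁻¹² V²
V_n = √(7.77×10⁻¹²) = 2.79×10⁻⁶ V = 2.79 µV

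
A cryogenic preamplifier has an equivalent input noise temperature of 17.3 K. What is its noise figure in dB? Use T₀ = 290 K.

0.252 dB

F = 1 + T_e/T₀ = 1 + 17.3/290 = 1.05966
NF = 10 log₁₀(1.05966) = 0.252 dB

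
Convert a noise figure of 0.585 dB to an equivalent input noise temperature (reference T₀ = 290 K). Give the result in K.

F = 10^(0.585/10) = 1.14419
T_e = (F − 1)·T₀ = (1.14419 − 1) × 290 = 41.8 K

41.8 K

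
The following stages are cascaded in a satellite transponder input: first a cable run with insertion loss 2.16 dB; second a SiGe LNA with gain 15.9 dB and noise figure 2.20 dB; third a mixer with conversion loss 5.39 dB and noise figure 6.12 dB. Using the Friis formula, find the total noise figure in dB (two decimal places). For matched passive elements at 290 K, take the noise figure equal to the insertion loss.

4.56 dB

Convert to linear (a loss of L dB is a gain of −L dB): F_i = 10^(NF_i/10), G_i = 10^(G_i,dB/10)
  Stage 1: F_1 = 10^(2.16/10) = 1.644, G_1 = 10^(−2.16/10) = 0.6081
  Stage 2: F_2 = 10^(2.20/10) = 1.660, G_2 = 10^(15.9/10) = 38.90
  Stage 3: F_3 = 10^(6.12/10) = 4.093, G_3 = 10^(−5.39/10) = 0.2891
Friis cascade:
  F = 1.644 + (1.660 − 1)/0.6081 + (4.093 − 1)/23.66 = 2.860
NF = 10 log₁₀(2.860) = 4.56 dB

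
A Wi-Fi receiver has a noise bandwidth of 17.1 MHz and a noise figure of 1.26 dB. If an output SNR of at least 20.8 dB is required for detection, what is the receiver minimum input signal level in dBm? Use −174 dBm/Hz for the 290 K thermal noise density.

Sensitivity = −174 + 10 log₁₀(B) + NF + SNR_min
= −174 + 72.33 + 1.26 + 20.8
= −79.61 dBm → −79.6 dBm

−79.6 dBm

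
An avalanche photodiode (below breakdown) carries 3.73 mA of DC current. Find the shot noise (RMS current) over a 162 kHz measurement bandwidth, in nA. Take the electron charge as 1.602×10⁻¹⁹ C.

I_n = √(2qI·B)
2qI·B = 2 × 1.602×10⁻¹⁹ × 3.73×10⁻³ × 1.62×10⁵ = 1.94×10⁻¹⁶ A²
I_n = √(1.94×10⁻¹⁶) = 1.39×10⁻⁸ A = 13.9 nA

13.9 nA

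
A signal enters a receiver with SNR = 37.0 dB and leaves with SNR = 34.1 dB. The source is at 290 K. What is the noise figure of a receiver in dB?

NF (dB) = SNR_in(dB) − SNR_out(dB) when the source is at T₀
NF = 37.0 − 34.1 = 2.9 dB

2.9 dB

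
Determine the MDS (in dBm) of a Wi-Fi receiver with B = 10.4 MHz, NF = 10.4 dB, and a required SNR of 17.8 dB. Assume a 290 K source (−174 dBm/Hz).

−75.6 dBm

Sensitivity = −174 + 10 log₁₀(B) + NF + SNR_min
= −174 + 70.17 + 10.4 + 17.8
= −75.63 dBm → −75.6 dBm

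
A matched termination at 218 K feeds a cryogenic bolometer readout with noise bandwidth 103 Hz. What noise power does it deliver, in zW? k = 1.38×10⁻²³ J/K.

P_n = kTB = 1.38×10⁻²³ × 218 × 1.03×10² = 3.10×10⁻¹⁹ W = 310 zW

310 zW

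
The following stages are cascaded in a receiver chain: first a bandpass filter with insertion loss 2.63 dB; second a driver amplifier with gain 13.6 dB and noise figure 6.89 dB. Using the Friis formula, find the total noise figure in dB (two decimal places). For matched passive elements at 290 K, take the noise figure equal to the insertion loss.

9.52 dB

Convert to linear (a loss of L dB is a gain of −L dB): F_i = 10^(NF_i/10), G_i = 10^(G_i,dB/10)
  Stage 1: F_1 = 10^(2.63/10) = 1.832, G_1 = 10^(−2.63/10) = 0.5458
  Stage 2: F_2 = 10^(6.89/10) = 4.887, G_2 = 10^(13.6/10) = 22.91
Friis cascade:
  F = 1.832 + (4.887 − 1)/0.5458 = 8.954
NF = 10 log₁₀(8.954) = 9.52 dB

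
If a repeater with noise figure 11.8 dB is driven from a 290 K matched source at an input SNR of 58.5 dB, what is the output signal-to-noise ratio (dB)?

46.7 dB

By definition F = SNR_in/SNR_out, so in dB: SNR_out = SNR_in − NF
SNR_out = 58.5 − 11.8 = 46.7 dB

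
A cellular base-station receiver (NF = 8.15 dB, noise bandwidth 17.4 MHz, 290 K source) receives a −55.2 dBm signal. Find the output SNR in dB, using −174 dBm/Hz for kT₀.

38.2 dB

Noise floor: N = −174 + 10 log₁₀(B) + NF
10 log₁₀(1.74×10⁷) = 72.41 dB
N = −174 + 72.41 + 8.15 = −93.44 dBm
SNR = P_sig − N = −55.2 − (−93.44) = 38.24 dB → 38.2 dB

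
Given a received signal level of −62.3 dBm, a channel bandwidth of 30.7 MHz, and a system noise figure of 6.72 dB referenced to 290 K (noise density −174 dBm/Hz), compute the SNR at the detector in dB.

30.1 dB

Noise floor: N = −174 + 10 log₁₀(B) + NF
10 log₁₀(3.07×10⁷) = 74.87 dB
N = −174 + 74.87 + 6.72 = −92.41 dBm
SNR = P_sig − N = −62.3 − (−92.41) = 30.11 dB → 30.1 dB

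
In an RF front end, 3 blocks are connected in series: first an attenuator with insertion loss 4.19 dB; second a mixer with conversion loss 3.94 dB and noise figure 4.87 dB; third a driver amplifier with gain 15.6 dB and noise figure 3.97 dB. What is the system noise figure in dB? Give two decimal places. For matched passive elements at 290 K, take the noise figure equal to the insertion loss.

Convert to linear (a loss of L dB is a gain of −L dB): F_i = 10^(NF_i/10), G_i = 10^(G_i,dB/10)
  Stage 1: F_1 = 10^(4.19/10) = 2.624, G_1 = 10^(−4.19/10) = 0.3811
  Stage 2: F_2 = 10^(4.87/10) = 3.069, G_2 = 10^(−3.94/10) = 0.4036
  Stage 3: F_3 = 10^(3.97/10) = 2.495, G_3 = 10^(15.6/10) = 36.31
Friis cascade:
  F = 2.624 + (3.069 − 1)/0.3811 + (2.495 − 1)/0.1538 = 17.77
NF = 10 log₁₀(17.77) = 12.50 dB

12.50 dB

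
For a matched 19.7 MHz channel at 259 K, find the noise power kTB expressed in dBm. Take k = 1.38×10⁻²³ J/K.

−101.5 dBm

P_n = kTB = 1.38×10⁻²³ × 259 × 1.97×10⁷ = 7.04×10⁻¹⁴ W
In dBm: 10 log₁₀(7.04×10⁻¹⁴ / 10⁻³) = −101.5 dBm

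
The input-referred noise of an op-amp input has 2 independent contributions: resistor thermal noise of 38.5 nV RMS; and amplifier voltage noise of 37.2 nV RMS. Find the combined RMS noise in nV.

53.5 nV

Uncorrelated sources add in power (mean-square): V_tot = √(ΣV_i²)
V_tot = √[(3.85×10⁻⁸)² + (3.72×10⁻⁸)²] = 5.35×10⁻⁸ V = 53.5 nV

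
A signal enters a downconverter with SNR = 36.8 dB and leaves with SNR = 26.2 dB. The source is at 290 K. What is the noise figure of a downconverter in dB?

NF (dB) = SNR_in(dB) − SNR_out(dB) when the source is at T₀
NF = 36.8 − 26.2 = 10.6 dB

10.6 dB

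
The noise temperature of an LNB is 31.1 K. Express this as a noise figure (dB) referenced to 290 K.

F = 1 + T_e/T₀ = 1 + 31.1/290 = 1.10724
NF = 10 log₁₀(1.10724) = 0.442 dB

0.442 dB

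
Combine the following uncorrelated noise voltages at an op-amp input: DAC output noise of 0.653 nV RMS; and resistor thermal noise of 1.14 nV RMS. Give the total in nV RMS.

Uncorrelated sources add in power (mean-square): V_tot = √(ΣV_i²)
V_tot = √[(6.53×10⁻¹⁰)² + (1.14×10⁻⁹)²] = 1.31×10⁻⁹ V = 1.31 nV

1.31 nV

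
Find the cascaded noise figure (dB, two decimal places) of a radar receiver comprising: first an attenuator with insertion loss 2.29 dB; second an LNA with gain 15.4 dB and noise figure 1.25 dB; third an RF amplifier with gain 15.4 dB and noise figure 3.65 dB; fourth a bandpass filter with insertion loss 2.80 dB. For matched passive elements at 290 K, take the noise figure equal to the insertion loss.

Convert to linear (a loss of L dB is a gain of −L dB): F_i = 10^(NF_i/10), G_i = 10^(G_i,dB/10)
  Stage 1: F_1 = 10^(2.29/10) = 1.694, G_1 = 10^(−2.29/10) = 0.5902
  Stage 2: F_2 = 10^(1.25/10) = 1.334, G_2 = 10^(15.4/10) = 34.67
  Stage 3: F_3 = 10^(3.65/10) = 2.317, G_3 = 10^(15.4/10) = 34.67
  Stage 4: F_4 = 10^(2.80/10) = 1.905, G_4 = 10^(−2.80/10) = 0.5248
Friis cascade:
  F = 1.694 + (1.334 − 1)/0.5902 + (2.317 − 1)/20.46 + (1.905 − 1)/709.6 = 2.325
NF = 10 log₁₀(2.325) = 3.66 dB

3.66 dB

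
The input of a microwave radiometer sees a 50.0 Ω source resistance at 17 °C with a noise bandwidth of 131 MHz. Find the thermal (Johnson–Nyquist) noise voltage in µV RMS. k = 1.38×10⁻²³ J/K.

T = 17 °C + 273.15 = 290.15 K
V_n = √(4kTRB)
4kTRB = 4 × 1.38×10⁻²³ × 290.15 × 5.00×10¹ × 1.31×10⁸ = 1.05×10⁻¹⁰ V²
V_n = √(1.05×10⁻¹⁰) = 1.02×10⁻⁵ V = 10.2 µV

10.2 µV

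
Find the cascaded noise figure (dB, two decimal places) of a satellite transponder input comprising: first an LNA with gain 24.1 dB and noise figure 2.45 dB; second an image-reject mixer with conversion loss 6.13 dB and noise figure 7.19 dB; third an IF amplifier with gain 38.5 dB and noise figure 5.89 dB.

Convert to linear (a loss of L dB is a gain of −L dB): F_i = 10^(NF_i/10), G_i = 10^(G_i,dB/10)
  Stage 1: F_1 = 10^(2.45/10) = 1.758, G_1 = 10^(24.1/10) = 257.0
  Stage 2: F_2 = 10^(7.19/10) = 5.236, G_2 = 10^(−6.13/10) = 0.2438
  Stage 3: F_3 = 10^(5.89/10) = 3.882, G_3 = 10^(38.5/10) = 7079
Friis cascade:
  F = 1.758 + (5.236 − 1)/257.0 + (3.882 − 1)/62.66 = 1.820
NF = 10 log₁₀(1.820) = 2.60 dB

2.60 dB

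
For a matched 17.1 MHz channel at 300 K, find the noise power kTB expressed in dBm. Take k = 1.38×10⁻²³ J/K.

−101.5 dBm

P_n = kTB = 1.38×10⁻²³ × 300 × 1.71×10⁷ = 7.08×10⁻¹⁴ W
In dBm: 10 log₁₀(7.08×10⁻¹⁴ / 10⁻³) = −101.5 dBm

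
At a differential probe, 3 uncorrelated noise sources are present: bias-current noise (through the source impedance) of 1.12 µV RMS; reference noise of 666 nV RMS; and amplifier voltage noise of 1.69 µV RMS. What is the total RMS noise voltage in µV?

2.13 µV

Uncorrelated sources add in power (mean-square): V_tot = √(ΣV_i²)
V_tot = √[(1.12×10⁻⁶)² + (6.66×10⁻⁷)² + (1.69×10⁻⁶)²] = 2.13×10⁻⁶ V = 2.13 µV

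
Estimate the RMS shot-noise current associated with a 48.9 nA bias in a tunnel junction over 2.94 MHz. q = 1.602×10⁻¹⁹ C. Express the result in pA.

215 pA

I_n = √(2qI·B)
2qI·B = 2 × 1.602×10⁻¹⁹ × 4.89×10⁻⁸ × 2.94×10⁶ = 4.61×10⁻²⁰ A²
I_n = √(4.61×10⁻²⁰) = 2.15×10⁻¹⁰ A = 215 pA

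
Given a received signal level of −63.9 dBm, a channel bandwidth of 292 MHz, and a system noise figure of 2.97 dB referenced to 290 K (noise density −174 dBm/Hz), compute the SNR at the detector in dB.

22.5 dB

Noise floor: N = −174 + 10 log₁₀(B) + NF
10 log₁₀(2.92×10⁸) = 84.65 dB
N = −174 + 84.65 + 2.97 = −86.38 dBm
SNR = P_sig − N = −63.9 − (−86.38) = 22.48 dB → 22.5 dB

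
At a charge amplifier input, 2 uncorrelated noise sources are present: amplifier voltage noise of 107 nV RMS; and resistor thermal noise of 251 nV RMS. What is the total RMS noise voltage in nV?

273 nV

Uncorrelated sources add in power (mean-square): V_tot = √(ΣV_i²)
V_tot = √[(1.07×10⁻⁷)² + (2.51×10⁻⁷)²] = 2.73×10⁻⁷ V = 273 nV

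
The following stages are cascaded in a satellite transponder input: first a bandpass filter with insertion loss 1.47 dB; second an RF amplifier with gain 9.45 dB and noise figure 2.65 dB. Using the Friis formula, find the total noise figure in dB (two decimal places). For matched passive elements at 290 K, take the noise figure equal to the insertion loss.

Convert to linear (a loss of L dB is a gain of −L dB): F_i = 10^(NF_i/10), G_i = 10^(G_i,dB/10)
  Stage 1: F_1 = 10^(1.47/10) = 1.403, G_1 = 10^(−1.47/10) = 0.7129
  Stage 2: F_2 = 10^(2.65/10) = 1.841, G_2 = 10^(9.45/10) = 8.810
Friis cascade:
  F = 1.403 + (1.841 − 1)/0.7129 = 2.582
NF = 10 log₁₀(2.582) = 4.12 dB

4.12 dB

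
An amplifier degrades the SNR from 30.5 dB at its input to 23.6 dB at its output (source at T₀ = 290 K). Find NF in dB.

NF (dB) = SNR_in(dB) − SNR_out(dB) when the source is at T₀
NF = 30.5 − 23.6 = 6.9 dB

6.9 dB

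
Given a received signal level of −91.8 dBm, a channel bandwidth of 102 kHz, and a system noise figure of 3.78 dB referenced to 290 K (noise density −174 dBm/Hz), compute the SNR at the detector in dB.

Noise floor: N = −174 + 10 log₁₀(B) + NF
10 log₁₀(1.02×10⁵) = 50.09 dB
N = −174 + 50.09 + 3.78 = −120.13 dBm
SNR = P_sig − N = −91.8 − (−120.13) = 28.33 dB → 28.3 dB

28.3 dB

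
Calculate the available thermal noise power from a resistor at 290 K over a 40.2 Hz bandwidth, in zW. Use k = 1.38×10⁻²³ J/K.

P_n = kTB = 1.38×10⁻²³ × 290 × 4.02×10¹ = 1.61×10⁻¹⁹ W = 161 zW

161 zW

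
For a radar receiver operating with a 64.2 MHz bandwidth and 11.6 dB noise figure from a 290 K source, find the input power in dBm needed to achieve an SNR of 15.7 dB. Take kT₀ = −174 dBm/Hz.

Sensitivity = −174 + 10 log₁₀(B) + NF + SNR_min
= −174 + 78.08 + 11.6 + 15.7
= −68.62 dBm → −68.6 dBm

−68.6 dBm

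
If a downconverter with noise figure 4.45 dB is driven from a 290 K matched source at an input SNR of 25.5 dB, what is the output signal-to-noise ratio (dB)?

21.05 dB

By definition F = SNR_in/SNR_out, so in dB: SNR_out = SNR_in − NF
SNR_out = 25.5 − 4.45 = 21.05 dB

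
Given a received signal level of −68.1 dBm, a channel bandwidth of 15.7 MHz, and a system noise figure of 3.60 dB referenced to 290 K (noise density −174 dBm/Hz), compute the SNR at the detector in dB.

Noise floor: N = −174 + 10 log₁₀(B) + NF
10 log₁₀(1.57×10⁷) = 71.96 dB
N = −174 + 71.96 + 3.60 = −98.44 dBm
SNR = P_sig − N = −68.1 − (−98.44) = 30.34 dB → 30.3 dB

30.3 dB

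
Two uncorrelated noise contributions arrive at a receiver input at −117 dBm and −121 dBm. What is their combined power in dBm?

Convert to linear, add, convert back:
P₁ = 2.00×10⁻¹⁵ W, P₂ = 7.94×10⁻¹⁶ W
P_tot = 2.79×10⁻¹⁵ W → 10 log₁₀(P_tot / 10⁻³) = −115.5 dBm

−115.5 dBm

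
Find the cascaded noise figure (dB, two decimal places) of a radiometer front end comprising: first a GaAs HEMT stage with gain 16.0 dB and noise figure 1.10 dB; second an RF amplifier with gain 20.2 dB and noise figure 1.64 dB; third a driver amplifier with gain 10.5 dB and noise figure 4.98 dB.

1.14 dB

Convert to linear (a loss of L dB is a gain of −L dB): F_i = 10^(NF_i/10), G_i = 10^(G_i,dB/10)
  Stage 1: F_1 = 10^(1.10/10) = 1.288, G_1 = 10^(16.0/10) = 39.81
  Stage 2: F_2 = 10^(1.64/10) = 1.459, G_2 = 10^(20.2/10) = 104.7
  Stage 3: F_3 = 10^(4.98/10) = 3.148, G_3 = 10^(10.5/10) = 11.22
Friis cascade:
  F = 1.288 + (1.459 − 1)/39.81 + (3.148 − 1)/4169 = 1.300
NF = 10 log₁₀(1.300) = 1.14 dB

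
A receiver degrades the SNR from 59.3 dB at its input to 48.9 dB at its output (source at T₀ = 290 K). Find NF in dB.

NF (dB) = SNR_in(dB) − SNR_out(dB) when the source is at T₀
NF = 59.3 − 48.9 = 10.4 dB

10.4 dB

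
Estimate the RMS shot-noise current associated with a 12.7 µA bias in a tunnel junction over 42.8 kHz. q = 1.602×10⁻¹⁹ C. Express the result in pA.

417 pA

I_n = √(2qI·B)
2qI·B = 2 × 1.602×10⁻¹⁹ × 1.27×10⁻⁵ × 4.28×10⁴ = 1.74×10⁻¹⁹ A²
I_n = √(1.74×10⁻¹⁹) = 4.17×10⁻¹⁰ A = 417 pA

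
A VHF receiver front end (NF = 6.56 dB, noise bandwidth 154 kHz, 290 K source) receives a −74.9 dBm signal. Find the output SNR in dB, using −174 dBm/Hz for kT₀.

40.7 dB

Noise floor: N = −174 + 10 log₁₀(B) + NF
10 log₁₀(1.54×10⁵) = 51.88 dB
N = −174 + 51.88 + 6.56 = −115.56 dBm
SNR = P_sig − N = −74.9 − (−115.56) = 40.66 dB → 40.7 dB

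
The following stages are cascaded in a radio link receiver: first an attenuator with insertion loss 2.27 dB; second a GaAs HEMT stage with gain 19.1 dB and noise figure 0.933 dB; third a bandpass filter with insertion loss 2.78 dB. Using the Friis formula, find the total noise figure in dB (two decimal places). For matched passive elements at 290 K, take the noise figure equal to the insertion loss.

Convert to linear (a loss of L dB is a gain of −L dB): F_i = 10^(NF_i/10), G_i = 10^(G_i,dB/10)
  Stage 1: F_1 = 10^(2.27/10) = 1.687, G_1 = 10^(−2.27/10) = 0.5929
  Stage 2: F_2 = 10^(0.933/10) = 1.240, G_2 = 10^(19.1/10) = 81.28
  Stage 3: F_3 = 10^(2.78/10) = 1.897, G_3 = 10^(−2.78/10) = 0.5272
Friis cascade:
  F = 1.687 + (1.240 − 1)/0.5929 + (1.897 − 1)/48.19 = 2.109
NF = 10 log₁₀(2.109) = 3.24 dB

3.24 dB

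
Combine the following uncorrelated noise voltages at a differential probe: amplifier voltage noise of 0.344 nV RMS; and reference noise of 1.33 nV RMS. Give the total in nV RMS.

1.37 nV

Uncorrelated sources add in power (mean-square): V_tot = √(ΣV_i²)
V_tot = √[(3.44×10⁻¹⁰)² + (1.33×10⁻⁹)²] = 1.37×10⁻⁹ V = 1.37 nV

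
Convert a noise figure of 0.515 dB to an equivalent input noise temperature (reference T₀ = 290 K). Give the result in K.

F = 10^(0.515/10) = 1.1259
T_e = (F − 1)·T₀ = (1.1259 − 1) × 290 = 36.5 K

36.5 K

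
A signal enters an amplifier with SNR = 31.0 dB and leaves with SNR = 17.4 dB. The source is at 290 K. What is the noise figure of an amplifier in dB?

NF (dB) = SNR_in(dB) − SNR_out(dB) when the source is at T₀
NF = 31.0 − 17.4 = 13.6 dB

13.6 dB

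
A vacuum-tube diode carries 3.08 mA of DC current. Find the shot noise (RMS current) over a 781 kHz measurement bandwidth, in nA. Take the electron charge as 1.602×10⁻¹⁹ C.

I_n = √(2qI·B)
2qI·B = 2 × 1.602×10⁻¹⁹ × 3.08×10⁻³ × 7.81×10⁵ = 7.71×10⁻¹⁶ A²
I_n = √(7.71×10⁻¹⁶) = 2.78×10⁻⁸ A = 27.8 nA

27.8 nA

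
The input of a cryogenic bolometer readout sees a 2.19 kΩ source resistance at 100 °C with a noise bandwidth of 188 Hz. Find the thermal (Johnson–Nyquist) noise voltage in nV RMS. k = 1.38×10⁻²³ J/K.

92.1 nV

T = 100 °C + 273.15 = 373.15 K
V_n = √(4kTRB)
4kTRB = 4 × 1.38×10⁻²³ × 373.15 × 2.19×10³ × 1.88×10² = 8.48×10⁻¹⁵ V²
V_n = √(8.48×10⁻¹⁵) = 9.21×10⁻⁸ V = 92.1 nV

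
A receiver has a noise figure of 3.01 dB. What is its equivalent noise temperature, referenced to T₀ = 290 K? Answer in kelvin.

290 K

F = 10^(3.01/10) = 1.99986
T_e = (F − 1)·T₀ = (1.99986 − 1) × 290 = 290 K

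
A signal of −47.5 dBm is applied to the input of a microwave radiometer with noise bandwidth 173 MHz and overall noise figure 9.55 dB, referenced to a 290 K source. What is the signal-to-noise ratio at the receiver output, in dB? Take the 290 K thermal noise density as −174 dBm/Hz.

Noise floor: N = −174 + 10 log₁₀(B) + NF
10 log₁₀(1.73×10⁸) = 82.38 dB
N = −174 + 82.38 + 9.55 = −82.07 dBm
SNR = P_sig − N = −47.5 − (−82.07) = 34.57 dB → 34.6 dB

34.6 dB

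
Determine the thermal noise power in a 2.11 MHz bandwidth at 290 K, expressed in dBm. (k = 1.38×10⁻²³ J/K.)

−110.7 dBm

P_n = kTB = 1.38×10⁻²³ × 290 × 2.11×10⁶ = 8.44×10⁻¹⁵ W
In dBm: 10 log₁₀(8.44×10⁻¹⁵ / 10⁻³) = −110.7 dBm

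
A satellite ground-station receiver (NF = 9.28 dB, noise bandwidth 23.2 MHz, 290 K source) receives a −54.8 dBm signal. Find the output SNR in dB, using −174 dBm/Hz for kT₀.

36.3 dB

Noise floor: N = −174 + 10 log₁₀(B) + NF
10 log₁₀(2.32×10⁷) = 73.65 dB
N = −174 + 73.65 + 9.28 = −91.07 dBm
SNR = P_sig − N = −54.8 − (−91.07) = 36.27 dB → 36.3 dB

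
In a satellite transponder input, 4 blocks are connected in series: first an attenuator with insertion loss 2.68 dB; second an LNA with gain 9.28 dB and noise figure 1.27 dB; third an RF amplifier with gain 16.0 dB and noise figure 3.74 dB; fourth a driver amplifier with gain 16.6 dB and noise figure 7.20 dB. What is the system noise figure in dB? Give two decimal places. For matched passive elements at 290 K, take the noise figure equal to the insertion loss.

4.48 dB

Convert to linear (a loss of L dB is a gain of −L dB): F_i = 10^(NF_i/10), G_i = 10^(G_i,dB/10)
  Stage 1: F_1 = 10^(2.68/10) = 1.854, G_1 = 10^(−2.68/10) = 0.5395
  Stage 2: F_2 = 10^(1.27/10) = 1.340, G_2 = 10^(9.28/10) = 8.472
  Stage 3: F_3 = 10^(3.74/10) = 2.366, G_3 = 10^(16.0/10) = 39.81
  Stage 4: F_4 = 10^(7.20/10) = 5.248, G_4 = 10^(16.6/10) = 45.71
Friis cascade:
  F = 1.854 + (1.340 − 1)/0.5395 + (2.366 − 1)/4.571 + (5.248 − 1)/182.0 = 2.805
NF = 10 log₁₀(2.805) = 4.48 dB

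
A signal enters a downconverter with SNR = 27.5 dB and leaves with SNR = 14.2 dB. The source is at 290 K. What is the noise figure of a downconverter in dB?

NF (dB) = SNR_in(dB) − SNR_out(dB) when the source is at T₀
NF = 27.5 − 14.2 = 13.3 dB

13.3 dB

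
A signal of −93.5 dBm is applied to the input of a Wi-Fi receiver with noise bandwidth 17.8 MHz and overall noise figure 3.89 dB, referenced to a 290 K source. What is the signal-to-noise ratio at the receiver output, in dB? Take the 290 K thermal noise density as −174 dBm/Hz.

4.1 dB

Noise floor: N = −174 + 10 log₁₀(B) + NF
10 log₁₀(1.78×10⁷) = 72.5 dB
N = −174 + 72.5 + 3.89 = −97.61 dBm
SNR = P_sig − N = −93.5 − (−97.61) = 4.11 dB → 4.1 dB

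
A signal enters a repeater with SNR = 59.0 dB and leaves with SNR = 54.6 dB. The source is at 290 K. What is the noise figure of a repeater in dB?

4.4 dB

NF (dB) = SNR_in(dB) − SNR_out(dB) when the source is at T₀
NF = 59.0 − 54.6 = 4.4 dB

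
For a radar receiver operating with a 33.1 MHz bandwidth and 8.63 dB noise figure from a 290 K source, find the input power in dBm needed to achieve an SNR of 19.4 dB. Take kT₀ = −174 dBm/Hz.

Sensitivity = −174 + 10 log₁₀(B) + NF + SNR_min
= −174 + 75.2 + 8.63 + 19.4
= −70.77 dBm → −70.8 dBm

−70.8 dBm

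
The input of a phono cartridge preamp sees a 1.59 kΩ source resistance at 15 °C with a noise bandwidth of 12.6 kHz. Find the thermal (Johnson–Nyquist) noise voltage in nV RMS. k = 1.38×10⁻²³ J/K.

564 nV

T = 15 °C + 273.15 = 288.15 K
V_n = √(4kTRB)
4kTRB = 4 × 1.38×10⁻²³ × 288.15 × 1.59×10³ × 1.26×10⁴ = 3.19×10⁻¹³ V²
V_n = √(3.19×10⁻¹³) = 5.64×10⁻⁷ V = 564 nV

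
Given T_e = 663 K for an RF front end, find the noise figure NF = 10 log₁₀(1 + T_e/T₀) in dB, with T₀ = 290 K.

F = 1 + T_e/T₀ = 1 + 663/290 = 3.28621
NF = 10 log₁₀(3.28621) = 5.17 dB

5.17 dB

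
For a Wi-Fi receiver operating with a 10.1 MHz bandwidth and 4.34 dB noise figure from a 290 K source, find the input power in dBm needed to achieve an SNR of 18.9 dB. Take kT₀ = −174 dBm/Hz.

Sensitivity = −174 + 10 log₁₀(B) + NF + SNR_min
= −174 + 70.04 + 4.34 + 18.9
= −80.72 dBm → −80.7 dBm

−80.7 dBm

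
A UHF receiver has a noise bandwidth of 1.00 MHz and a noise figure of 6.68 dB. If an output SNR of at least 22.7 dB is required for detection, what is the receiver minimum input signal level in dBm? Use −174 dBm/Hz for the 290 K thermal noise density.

Sensitivity = −174 + 10 log₁₀(B) + NF + SNR_min
= −174 + 60 + 6.68 + 22.7
= −84.62 dBm → −84.6 dBm

−84.6 dBm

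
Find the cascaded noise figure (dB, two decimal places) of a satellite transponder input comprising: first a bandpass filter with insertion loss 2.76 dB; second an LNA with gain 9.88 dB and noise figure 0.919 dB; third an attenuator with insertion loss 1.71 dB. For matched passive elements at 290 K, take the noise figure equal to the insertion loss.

3.85 dB

Convert to linear (a loss of L dB is a gain of −L dB): F_i = 10^(NF_i/10), G_i = 10^(G_i,dB/10)
  Stage 1: F_1 = 10^(2.76/10) = 1.888, G_1 = 10^(−2.76/10) = 0.5297
  Stage 2: F_2 = 10^(0.919/10) = 1.236, G_2 = 10^(9.88/10) = 9.727
  Stage 3: F_3 = 10^(1.71/10) = 1.483, G_3 = 10^(−1.71/10) = 0.6745
Friis cascade:
  F = 1.888 + (1.236 − 1)/0.5297 + (1.483 − 1)/5.152 = 2.427
NF = 10 log₁₀(2.427) = 3.85 dB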